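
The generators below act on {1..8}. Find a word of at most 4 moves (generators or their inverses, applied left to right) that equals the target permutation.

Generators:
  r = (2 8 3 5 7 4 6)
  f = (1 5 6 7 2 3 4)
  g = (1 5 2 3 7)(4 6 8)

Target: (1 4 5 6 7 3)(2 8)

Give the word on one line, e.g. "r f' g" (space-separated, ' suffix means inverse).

  after r: (2 8 3 5 7 4 6)
  after f': (1 4 5 6 7 3)(2 8)

r f'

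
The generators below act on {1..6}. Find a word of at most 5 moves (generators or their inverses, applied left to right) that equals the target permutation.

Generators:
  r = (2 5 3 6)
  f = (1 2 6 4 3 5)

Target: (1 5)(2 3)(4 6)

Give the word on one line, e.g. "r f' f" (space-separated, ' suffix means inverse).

  after r: (2 5 3 6)
  after r: (2 3)(5 6)
  after f': (1 5 2 4 6 3)
  after f': (1 3 5)(2 6 4)
  after r': (1 5)(2 3)(4 6)

r r f' f' r'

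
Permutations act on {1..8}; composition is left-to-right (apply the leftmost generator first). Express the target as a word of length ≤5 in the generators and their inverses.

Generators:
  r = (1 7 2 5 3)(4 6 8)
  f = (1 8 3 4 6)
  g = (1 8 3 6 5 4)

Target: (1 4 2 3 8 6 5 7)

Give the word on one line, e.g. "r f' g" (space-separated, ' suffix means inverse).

  after f': (1 6 4 3 8)
  after r': (1 4 5 2 7)(3 6 8)
  after r': (1 8 5 7 3 4 2)
  after f': (2 6 4)(5 7 8)
  after g': (1 4 2 3 8 6 5 7)

f' r' r' f' g'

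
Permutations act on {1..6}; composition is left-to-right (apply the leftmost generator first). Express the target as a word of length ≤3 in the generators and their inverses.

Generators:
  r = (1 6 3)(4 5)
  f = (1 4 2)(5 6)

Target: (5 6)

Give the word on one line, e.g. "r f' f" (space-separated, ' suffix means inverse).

  after f: (1 4 2)(5 6)
  after f: (1 2 4)
  after f: (5 6)

f f f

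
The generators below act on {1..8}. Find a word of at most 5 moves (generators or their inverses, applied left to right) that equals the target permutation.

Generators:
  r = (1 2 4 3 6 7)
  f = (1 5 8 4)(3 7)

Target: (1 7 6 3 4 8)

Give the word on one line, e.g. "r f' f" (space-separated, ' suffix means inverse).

  after r': (1 7 6 3 4 2)
  after f: (1 3)(2 5 8 4)(6 7)
  after r: (1 6)(2 5 8 3)
  after f': (1 6 4 8 7 3 2)
  after r: (1 7 6 3 4 8)

r' f r f' r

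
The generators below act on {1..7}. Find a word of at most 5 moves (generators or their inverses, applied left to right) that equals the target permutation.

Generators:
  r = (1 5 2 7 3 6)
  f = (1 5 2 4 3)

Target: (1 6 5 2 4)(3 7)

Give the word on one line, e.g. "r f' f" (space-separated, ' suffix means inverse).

  after r': (1 6 3 7 2 5)
  after f: (1 6)(3 7 4)
  after f: (1 6 5 2 4)(3 7)

r' f f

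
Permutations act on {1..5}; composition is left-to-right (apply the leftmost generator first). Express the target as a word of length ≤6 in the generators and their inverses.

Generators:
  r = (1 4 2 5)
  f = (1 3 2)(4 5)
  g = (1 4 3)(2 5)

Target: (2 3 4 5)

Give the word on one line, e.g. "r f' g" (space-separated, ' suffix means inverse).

  after g': (1 3 4)(2 5)
  after g': (1 4 3)
  after r': (2 4 3 5)
  after g: (1 4)(2 3)
  after r': (2 3 4 5)

g' g' r' g r'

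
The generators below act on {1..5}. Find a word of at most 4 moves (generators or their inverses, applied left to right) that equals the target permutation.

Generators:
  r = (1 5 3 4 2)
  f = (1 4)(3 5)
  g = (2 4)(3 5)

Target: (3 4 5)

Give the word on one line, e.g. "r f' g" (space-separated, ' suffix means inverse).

f' g r

  after f': (1 4)(3 5)
  after g: (1 2 4)
  after r: (3 4 5)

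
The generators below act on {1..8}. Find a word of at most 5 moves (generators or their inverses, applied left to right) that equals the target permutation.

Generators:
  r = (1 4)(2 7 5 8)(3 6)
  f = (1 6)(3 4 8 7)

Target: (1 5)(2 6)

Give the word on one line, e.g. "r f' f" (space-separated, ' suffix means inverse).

r' f' f' r

  after r': (1 4)(2 8 5 7)(3 6)
  after f': (1 3)(2 4 6 7)(5 8)
  after f': (1 7 2 3 6 8 5 4)
  after r: (1 5)(2 6)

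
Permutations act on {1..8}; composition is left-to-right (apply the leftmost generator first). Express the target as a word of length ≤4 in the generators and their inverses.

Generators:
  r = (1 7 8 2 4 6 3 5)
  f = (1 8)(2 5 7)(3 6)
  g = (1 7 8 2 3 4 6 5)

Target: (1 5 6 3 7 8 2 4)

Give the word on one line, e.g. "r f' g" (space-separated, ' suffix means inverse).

  after g': (1 5 6 4 3 2 8 7)
  after g': (1 6 3 8)(2 7 5 4)
  after f: (1 3)(4 5)
  after r: (1 5 6 3 7 8 2 4)

g' g' f r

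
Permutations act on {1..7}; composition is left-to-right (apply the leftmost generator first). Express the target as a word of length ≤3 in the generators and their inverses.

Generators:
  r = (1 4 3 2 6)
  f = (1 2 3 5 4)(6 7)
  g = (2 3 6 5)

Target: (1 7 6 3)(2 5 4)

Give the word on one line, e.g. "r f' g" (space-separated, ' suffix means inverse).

  after r': (1 6 2 3 4)
  after f: (1 7 6 3)(2 5 4)

r' f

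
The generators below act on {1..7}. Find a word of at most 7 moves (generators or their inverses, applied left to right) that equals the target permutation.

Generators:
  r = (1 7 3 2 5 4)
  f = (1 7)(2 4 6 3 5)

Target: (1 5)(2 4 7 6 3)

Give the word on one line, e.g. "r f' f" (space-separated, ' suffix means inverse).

  after f': (1 7)(2 5 3 6 4)
  after r': (3 6 5 7 4)
  after r': (1 4 7 5)(2 3 6)
  after f': (1 2 6 5 7 3 4)
  after f': (1 5)(2 4 7 6 3)

f' r' r' f' f'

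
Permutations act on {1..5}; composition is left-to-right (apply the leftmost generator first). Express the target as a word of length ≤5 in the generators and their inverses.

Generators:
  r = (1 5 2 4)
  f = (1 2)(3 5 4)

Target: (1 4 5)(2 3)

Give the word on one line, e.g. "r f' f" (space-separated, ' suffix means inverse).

f r' f

  after f: (1 2)(3 5 4)
  after r': (1 5 2 4 3)
  after f: (1 4 5)(2 3)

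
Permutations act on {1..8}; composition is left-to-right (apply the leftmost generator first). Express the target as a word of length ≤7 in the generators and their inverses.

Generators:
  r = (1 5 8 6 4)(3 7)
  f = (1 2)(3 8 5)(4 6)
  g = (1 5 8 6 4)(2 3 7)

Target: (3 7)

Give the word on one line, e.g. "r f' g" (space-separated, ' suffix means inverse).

  after g': (1 4 6 8 5)(2 7 3)
  after r': (1 6 5 4 8)(2 3)
  after g': (1 8 4 5 6)(3 7)
  after r': (1 5 8 6 4)
  after r': (3 7)

g' r' g' r' r'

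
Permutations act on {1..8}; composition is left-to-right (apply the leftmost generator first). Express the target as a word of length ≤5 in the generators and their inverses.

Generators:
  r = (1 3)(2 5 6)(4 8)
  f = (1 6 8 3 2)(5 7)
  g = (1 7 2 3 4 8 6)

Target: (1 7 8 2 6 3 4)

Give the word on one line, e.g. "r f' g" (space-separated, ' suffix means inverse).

  after g: (1 7 2 3 4 8 6)
  after f': (1 5 7 3 4 6 2 8)
  after f': (1 7 8 2 6 3 4)

g f' f'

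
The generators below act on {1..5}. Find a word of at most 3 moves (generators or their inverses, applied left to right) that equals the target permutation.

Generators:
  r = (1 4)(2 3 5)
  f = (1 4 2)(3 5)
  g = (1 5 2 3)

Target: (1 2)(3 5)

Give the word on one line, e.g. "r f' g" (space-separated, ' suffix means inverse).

g g

  after g: (1 5 2 3)
  after g: (1 2)(3 5)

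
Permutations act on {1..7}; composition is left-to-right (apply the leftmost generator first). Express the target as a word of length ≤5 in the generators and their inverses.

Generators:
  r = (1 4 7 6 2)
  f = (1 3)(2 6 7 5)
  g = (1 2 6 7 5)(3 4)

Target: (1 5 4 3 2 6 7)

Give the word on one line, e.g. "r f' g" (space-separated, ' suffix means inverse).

r' f' r'

  after r': (1 2 6 7 4)
  after f': (1 5 7 4 3)
  after r': (1 5 4 3 2 6 7)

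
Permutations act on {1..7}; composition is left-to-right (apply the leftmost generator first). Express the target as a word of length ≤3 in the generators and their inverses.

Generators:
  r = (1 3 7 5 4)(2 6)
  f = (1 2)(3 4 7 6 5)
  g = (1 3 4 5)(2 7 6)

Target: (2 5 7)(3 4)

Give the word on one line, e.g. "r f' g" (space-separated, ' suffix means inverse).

  after g': (1 5 4 3)(2 6 7)
  after g': (1 4)(2 7 6)(3 5)
  after r: (2 5 7)(3 4)

g' g' r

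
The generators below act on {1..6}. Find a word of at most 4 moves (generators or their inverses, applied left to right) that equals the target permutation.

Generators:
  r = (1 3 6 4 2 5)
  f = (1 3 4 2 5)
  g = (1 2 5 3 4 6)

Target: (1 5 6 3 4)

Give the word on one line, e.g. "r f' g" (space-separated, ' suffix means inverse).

r g'

  after r: (1 3 6 4 2 5)
  after g': (1 5 6 3 4)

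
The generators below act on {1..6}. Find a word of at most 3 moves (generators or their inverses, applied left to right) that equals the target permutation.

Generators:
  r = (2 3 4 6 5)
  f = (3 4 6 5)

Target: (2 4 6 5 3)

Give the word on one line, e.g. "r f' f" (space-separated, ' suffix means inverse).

r' f' f'

  after r': (2 5 6 4 3)
  after f': (2 6 3)(4 5)
  after f': (2 4 6 5 3)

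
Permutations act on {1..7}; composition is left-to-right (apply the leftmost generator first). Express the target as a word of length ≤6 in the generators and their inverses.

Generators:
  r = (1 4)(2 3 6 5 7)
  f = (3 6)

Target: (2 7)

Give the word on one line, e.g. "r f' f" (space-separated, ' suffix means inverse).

  after r: (1 4)(2 3 6 5 7)
  after r: (2 6 7 3 5)
  after f': (2 3 5)(6 7)
  after r': (1 4)(3 6 5 7)
  after r': (2 7)

r r f' r' r'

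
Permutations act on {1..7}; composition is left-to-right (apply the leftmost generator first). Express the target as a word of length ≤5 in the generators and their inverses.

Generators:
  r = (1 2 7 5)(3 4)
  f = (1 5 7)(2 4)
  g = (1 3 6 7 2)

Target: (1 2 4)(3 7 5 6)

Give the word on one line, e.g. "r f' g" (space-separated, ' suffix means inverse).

f g' r' r'

  after f: (1 5 7)(2 4)
  after g': (1 5 6 3)(2 4 7)
  after r': (1 7)(2 3 5 6 4)
  after r': (1 2 4)(3 7 5 6)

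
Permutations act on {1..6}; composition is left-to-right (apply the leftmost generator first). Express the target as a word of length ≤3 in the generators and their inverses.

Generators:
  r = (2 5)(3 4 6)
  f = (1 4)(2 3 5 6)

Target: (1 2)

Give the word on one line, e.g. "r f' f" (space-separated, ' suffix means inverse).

f r f

  after f: (1 4)(2 3 5 6)
  after r: (1 6 5 3 2 4)
  after f: (1 2)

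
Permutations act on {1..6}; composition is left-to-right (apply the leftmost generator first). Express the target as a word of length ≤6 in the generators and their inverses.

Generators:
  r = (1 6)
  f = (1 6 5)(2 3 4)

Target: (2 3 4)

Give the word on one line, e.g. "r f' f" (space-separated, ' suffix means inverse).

r' f f r f'

  after r': (1 6)
  after f: (1 5)(2 3 4)
  after f: (2 4 3)(5 6)
  after r: (1 6 5)(2 4 3)
  after f': (2 3 4)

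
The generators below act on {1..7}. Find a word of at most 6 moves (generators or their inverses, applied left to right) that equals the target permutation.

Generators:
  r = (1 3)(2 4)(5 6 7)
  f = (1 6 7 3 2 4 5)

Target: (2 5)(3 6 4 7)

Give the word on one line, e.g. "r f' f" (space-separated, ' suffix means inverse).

f' r' f r'

  after f': (1 5 4 2 3 7 6)
  after r': (1 7 5 2)(3 6)
  after f: (1 3 7)(2 6)(4 5)
  after r': (2 5)(3 6 4 7)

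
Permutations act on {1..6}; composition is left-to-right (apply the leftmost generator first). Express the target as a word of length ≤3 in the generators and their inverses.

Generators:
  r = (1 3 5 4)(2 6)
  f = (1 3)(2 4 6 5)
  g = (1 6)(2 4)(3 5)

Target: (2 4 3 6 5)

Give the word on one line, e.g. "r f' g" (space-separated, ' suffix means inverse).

r f'

  after r: (1 3 5 4)(2 6)
  after f': (2 4 3 6 5)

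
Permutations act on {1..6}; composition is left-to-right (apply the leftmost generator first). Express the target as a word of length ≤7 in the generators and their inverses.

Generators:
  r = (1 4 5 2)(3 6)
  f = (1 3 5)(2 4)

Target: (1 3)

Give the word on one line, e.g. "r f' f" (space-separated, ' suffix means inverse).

f' r' r' f' f'

  after f': (1 5 3)(2 4)
  after r': (1 4 5 6 3 2)
  after r': (3 5)
  after f': (1 5)(2 4)
  after f': (1 3)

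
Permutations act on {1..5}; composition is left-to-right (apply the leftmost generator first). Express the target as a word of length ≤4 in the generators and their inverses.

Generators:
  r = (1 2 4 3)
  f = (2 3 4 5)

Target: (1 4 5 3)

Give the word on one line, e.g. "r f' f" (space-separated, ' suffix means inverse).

  after r: (1 2 4 3)
  after f: (1 3)(2 5)
  after f: (1 4 5 3)

r f f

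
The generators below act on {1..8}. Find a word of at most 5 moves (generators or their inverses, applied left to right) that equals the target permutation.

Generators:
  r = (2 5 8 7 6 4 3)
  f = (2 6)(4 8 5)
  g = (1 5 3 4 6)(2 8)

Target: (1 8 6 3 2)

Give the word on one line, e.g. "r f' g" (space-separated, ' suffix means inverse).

f g' f' g'

  after f: (2 6)(4 8 5)
  after g': (1 6 8)(2 4)(3 5)
  after f': (1 2 5 3 8)(4 6)
  after g': (1 8 6 3 2)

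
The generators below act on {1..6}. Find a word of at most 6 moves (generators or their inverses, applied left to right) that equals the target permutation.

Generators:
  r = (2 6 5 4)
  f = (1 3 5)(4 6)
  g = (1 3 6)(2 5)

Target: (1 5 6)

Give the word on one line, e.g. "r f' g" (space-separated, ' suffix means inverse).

  after f': (1 5 3)(4 6)
  after r': (1 6 5 3)(2 4)
  after r': (1 2 5 3)
  after g: (1 5 6)

f' r' r' g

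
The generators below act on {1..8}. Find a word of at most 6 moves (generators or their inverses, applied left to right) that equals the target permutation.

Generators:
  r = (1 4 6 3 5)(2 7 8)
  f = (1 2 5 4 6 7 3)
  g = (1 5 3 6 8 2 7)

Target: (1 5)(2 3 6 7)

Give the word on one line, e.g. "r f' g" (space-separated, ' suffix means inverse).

  after f: (1 2 5 4 6 7 3)
  after r: (1 7 5 6 8 2)(3 4)
  after g': (1 2 7)(3 4 5)
  after f: (1 5)(2 3 6 7)

f r g' f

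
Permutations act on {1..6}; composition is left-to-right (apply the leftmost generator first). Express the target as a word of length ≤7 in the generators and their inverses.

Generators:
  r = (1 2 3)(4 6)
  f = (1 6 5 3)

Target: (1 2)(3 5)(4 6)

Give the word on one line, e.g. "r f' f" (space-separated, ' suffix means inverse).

  after r': (1 3 2)(4 6)
  after f: (2 6 4 5 3)
  after r': (1 3)(2 4 5)
  after r': (1 2 6 4 5)
  after f': (1 2)(3 5)(4 6)

r' f r' r' f'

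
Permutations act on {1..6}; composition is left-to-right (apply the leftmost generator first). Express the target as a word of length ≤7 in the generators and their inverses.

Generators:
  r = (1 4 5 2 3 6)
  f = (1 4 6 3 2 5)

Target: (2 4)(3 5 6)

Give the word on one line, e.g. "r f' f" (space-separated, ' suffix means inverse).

f' r' f' r f'

  after f': (1 5 2 3 6 4)
  after r': (1 4 6)
  after f': (2 3 6 5)
  after r: (1 4 5 3)(2 6)
  after f': (2 4)(3 5 6)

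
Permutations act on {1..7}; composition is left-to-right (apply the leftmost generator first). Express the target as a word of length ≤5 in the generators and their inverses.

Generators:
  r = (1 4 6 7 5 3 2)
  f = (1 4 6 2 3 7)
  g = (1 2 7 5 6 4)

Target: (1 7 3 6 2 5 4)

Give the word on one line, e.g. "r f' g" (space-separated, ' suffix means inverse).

  after r: (1 4 6 7 5 3 2)
  after r: (1 6 5 2 4 7 3)
  after g': (1 5)(2 6 7 3 4)
  after g': (1 7 3 6 2 5 4)

r r g' g'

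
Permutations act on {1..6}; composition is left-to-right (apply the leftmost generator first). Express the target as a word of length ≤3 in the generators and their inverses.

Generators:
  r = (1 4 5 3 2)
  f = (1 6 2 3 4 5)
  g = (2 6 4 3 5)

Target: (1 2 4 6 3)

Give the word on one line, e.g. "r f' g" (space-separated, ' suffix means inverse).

g' r'

  after g': (2 5 3 4 6)
  after r': (1 2 4 6 3)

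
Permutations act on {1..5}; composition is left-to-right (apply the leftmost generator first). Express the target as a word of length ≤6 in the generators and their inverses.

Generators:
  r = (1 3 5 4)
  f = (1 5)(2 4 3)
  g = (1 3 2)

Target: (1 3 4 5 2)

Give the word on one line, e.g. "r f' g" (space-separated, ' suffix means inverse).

  after r': (1 4 5 3)
  after f': (1 2 3 5 4)
  after g: (3 5 4)
  after f': (1 5 2 3)
  after r': (1 3 4 5 2)

r' f' g f' r'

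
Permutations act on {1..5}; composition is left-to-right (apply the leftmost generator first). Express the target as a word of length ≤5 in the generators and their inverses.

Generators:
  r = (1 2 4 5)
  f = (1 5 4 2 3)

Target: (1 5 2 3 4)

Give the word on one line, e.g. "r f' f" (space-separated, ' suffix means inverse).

  after r: (1 2 4 5)
  after f: (1 3)
  after f: (2 3 5 4)
  after r': (1 5 2 3 4)

r f f r'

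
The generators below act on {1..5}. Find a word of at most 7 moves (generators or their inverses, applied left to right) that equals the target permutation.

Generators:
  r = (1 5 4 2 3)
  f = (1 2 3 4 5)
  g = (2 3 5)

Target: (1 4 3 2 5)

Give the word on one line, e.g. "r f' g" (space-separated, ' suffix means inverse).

  after g: (2 3 5)
  after g: (2 5 3)
  after f': (1 5 2 4 3)
  after g': (1 3)(2 4)
  after f: (1 4 3 2 5)

g g f' g' f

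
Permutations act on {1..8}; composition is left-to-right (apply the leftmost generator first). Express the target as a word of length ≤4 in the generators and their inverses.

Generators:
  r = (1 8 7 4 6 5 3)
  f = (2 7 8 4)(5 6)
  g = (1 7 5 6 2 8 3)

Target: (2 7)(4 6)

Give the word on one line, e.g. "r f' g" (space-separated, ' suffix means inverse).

  after r': (1 3 5 6 4 7 8)
  after f': (1 3 6 8)(2 4)
  after f': (1 3 5 6 7 2 8)
  after r: (2 7)(4 6)

r' f' f' r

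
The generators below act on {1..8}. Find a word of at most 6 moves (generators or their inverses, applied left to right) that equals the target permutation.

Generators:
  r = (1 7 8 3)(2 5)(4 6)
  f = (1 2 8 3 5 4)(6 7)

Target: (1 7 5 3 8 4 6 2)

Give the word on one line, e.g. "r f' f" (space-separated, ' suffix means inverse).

r f' f' f' f'

  after r: (1 7 8 3)(2 5)(4 6)
  after f': (1 6 5)(2 3 4 7)
  after f': (1 7)(2 8)(3 5 4 6)
  after f': (1 6 8)(4 7)
  after f': (1 7 5 3 8 4 6 2)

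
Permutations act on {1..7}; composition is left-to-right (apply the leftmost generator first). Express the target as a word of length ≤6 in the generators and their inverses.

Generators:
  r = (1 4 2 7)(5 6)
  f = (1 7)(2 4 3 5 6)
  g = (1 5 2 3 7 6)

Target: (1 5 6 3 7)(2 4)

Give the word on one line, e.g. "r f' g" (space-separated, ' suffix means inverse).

  after r: (1 4 2 7)(5 6)
  after g': (1 4 5 7 6)(2 3)
  after f': (1 2 4 3 6 7 5)
  after g': (1 5 6 3 7)(2 4)

r g' f' g'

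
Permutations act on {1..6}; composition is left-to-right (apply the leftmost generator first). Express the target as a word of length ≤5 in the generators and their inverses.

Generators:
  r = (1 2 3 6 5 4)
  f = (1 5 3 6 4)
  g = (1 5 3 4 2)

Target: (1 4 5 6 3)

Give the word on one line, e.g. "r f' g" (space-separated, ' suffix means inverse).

f' g' r' g r'

  after f': (1 4 6 3 5)
  after g': (1 3)(2 4 6 5)
  after r': (1 2 5)(3 4)
  after g: (2 3)
  after r': (1 4 5 6 3)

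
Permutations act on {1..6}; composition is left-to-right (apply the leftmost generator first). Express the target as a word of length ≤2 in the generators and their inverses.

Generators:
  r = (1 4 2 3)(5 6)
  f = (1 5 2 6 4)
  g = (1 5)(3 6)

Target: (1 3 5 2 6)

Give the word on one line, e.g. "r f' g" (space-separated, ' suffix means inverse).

  after r': (1 3 2 4)(5 6)
  after f': (1 3 5 2 6)

r' f'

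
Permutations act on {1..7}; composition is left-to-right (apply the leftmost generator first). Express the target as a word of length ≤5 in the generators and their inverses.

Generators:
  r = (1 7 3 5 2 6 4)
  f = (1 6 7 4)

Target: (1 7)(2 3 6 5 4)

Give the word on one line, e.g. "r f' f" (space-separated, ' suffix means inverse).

  after r': (1 4 6 2 5 3 7)
  after r': (1 6 5 7 4 2 3)
  after f: (1 7)(2 3 6 5 4)

r' r' f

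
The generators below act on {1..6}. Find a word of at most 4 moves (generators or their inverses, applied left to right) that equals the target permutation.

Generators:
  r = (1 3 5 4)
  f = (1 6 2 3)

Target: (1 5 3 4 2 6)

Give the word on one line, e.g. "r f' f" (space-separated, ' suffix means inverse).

r' r' f'

  after r': (1 4 5 3)
  after r': (1 5)(3 4)
  after f': (1 5 3 4 2 6)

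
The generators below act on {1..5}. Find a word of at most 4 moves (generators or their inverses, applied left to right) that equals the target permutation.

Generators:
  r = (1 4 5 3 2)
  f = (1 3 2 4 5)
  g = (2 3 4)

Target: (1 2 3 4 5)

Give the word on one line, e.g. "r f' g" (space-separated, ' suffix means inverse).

  after g: (2 3 4)
  after f': (1 5 4 3 2)
  after r': (1 4 5)
  after g: (1 2 3 4 5)

g f' r' g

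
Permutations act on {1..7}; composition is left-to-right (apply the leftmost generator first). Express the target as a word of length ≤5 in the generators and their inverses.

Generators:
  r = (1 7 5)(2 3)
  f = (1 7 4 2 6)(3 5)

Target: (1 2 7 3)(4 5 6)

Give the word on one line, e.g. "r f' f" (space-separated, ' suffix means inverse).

r' f f f r'

  after r': (1 5 7)(2 3)
  after f: (1 3 6)(2 5 4)
  after f: (1 5 2 3)(4 6 7)
  after f: (1 3 7 2 5 6 4)
  after r': (1 2 7 3)(4 5 6)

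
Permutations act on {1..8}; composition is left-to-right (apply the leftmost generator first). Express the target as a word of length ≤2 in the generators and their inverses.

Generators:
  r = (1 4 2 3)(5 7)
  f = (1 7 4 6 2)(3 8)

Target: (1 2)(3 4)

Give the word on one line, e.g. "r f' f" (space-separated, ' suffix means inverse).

r' r'

  after r': (1 3 2 4)(5 7)
  after r': (1 2)(3 4)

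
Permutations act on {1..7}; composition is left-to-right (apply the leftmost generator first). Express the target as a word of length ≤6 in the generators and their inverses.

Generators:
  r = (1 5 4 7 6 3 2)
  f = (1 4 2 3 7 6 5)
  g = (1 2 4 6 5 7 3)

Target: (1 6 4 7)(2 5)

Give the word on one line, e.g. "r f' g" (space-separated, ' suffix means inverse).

f g' r g' r'

  after f: (1 4 2 3 7 6 5)
  after g': (1 2 7 4)(3 5)
  after r: (2 6 3 4 5)
  after g': (1 3 2 4 6 7 5)
  after r': (1 6 4 7)(2 5)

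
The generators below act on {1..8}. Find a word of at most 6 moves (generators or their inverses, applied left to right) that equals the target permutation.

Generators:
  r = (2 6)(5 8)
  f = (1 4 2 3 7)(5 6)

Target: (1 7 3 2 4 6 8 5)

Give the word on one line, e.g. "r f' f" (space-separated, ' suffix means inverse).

  after f: (1 4 2 3 7)(5 6)
  after r: (1 4 6 8 5 2 3 7)
  after f': (4 5)(6 8)
  after f': (1 7 3 2 4 6 8 5)

f r f' f'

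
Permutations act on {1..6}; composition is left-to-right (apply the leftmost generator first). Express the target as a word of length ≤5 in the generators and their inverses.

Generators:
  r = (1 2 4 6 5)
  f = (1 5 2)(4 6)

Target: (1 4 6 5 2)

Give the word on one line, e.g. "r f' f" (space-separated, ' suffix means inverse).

f r' f'

  after f: (1 5 2)(4 6)
  after r': (1 6 2 5)
  after f': (1 4 6 5 2)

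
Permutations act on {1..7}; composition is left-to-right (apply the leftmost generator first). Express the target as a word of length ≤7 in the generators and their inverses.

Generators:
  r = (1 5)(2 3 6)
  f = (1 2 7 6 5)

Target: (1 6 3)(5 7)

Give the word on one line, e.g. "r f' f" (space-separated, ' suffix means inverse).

r f f r r

  after r: (1 5)(2 3 6)
  after f: (2 3 5)(6 7)
  after f: (1 2 3)(5 7)
  after r: (1 3 5 7)(2 6)
  after r: (1 6 3)(5 7)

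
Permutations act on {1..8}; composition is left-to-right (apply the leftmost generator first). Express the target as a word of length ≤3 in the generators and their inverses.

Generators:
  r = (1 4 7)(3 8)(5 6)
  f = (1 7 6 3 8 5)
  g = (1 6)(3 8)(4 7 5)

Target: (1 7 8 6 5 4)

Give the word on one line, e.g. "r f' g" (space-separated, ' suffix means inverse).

g f'

  after g: (1 6)(3 8)(4 7 5)
  after f': (1 7 8 6 5 4)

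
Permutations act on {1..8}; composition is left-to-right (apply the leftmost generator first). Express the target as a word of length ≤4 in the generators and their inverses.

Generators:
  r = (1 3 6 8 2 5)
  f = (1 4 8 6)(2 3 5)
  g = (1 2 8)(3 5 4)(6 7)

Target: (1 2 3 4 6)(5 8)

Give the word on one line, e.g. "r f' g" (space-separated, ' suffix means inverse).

r f f

  after r: (1 3 6 8 2 5)
  after f: (1 5 4 8 3)
  after f: (1 2 3 4 6)(5 8)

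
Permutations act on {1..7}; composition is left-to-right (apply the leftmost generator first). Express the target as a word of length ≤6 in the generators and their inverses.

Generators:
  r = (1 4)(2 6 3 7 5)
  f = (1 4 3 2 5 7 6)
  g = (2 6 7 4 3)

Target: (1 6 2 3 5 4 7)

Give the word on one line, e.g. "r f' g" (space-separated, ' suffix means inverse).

  after g: (2 6 7 4 3)
  after r': (1 4 6 3 5 7)
  after f: (1 3 7 4)(2 5 6)
  after r: (1 7)(3 5)
  after g': (1 6 2 3 5 4 7)

g r' f r g'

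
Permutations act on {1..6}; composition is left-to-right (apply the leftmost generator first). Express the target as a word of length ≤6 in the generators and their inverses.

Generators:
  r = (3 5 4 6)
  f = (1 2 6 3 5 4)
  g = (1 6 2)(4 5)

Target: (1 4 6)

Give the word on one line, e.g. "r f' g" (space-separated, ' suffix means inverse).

  after r: (3 5 4 6)
  after f': (1 4 2)
  after r': (1 5 3 6 4 2)
  after f: (1 4 6)

r f' r' f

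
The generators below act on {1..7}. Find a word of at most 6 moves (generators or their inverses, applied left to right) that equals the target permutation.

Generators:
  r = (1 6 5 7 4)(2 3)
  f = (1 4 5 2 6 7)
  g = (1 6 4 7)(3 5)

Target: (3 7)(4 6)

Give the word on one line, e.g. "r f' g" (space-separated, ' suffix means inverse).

  after g: (1 6 4 7)(3 5)
  after r: (1 5 2 3 7 6)
  after r: (1 7 5 3 4)
  after g: (3 7)(4 6)

g r r g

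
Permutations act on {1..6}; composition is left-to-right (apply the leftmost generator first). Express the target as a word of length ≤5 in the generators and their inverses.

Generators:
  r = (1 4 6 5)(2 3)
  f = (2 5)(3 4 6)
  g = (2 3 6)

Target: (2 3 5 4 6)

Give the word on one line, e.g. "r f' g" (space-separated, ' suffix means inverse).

f' g f g

  after f': (2 5)(3 6 4)
  after g: (2 5 3)(4 6)
  after f: (3 5 4)
  after g: (2 3 5 4 6)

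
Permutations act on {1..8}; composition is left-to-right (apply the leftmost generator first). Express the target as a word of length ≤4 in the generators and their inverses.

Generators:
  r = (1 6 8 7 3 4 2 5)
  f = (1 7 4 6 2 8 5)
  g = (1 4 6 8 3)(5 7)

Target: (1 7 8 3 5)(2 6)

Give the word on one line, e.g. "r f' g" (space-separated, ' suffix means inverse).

g f'

  after g: (1 4 6 8 3)(5 7)
  after f': (1 7 8 3 5)(2 6)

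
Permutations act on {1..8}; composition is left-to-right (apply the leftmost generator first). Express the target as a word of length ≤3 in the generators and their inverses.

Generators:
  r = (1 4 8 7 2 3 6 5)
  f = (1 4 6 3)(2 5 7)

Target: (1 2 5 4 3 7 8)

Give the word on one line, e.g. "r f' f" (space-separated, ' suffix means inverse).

r' f'

  after r': (1 5 6 3 2 7 8 4)
  after f': (1 2 5 4 3 7 8)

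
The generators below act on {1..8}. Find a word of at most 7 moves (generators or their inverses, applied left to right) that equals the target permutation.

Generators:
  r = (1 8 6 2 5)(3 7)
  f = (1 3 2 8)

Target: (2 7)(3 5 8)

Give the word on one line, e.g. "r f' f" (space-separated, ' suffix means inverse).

r' f r f' r'

  after r': (1 5 2 6 8)(3 7)
  after f: (1 5 8 3 7 2 6)
  after r: (5 6 8 7)
  after f': (1 8 7 5 6 2 3)
  after r': (2 7)(3 5 8)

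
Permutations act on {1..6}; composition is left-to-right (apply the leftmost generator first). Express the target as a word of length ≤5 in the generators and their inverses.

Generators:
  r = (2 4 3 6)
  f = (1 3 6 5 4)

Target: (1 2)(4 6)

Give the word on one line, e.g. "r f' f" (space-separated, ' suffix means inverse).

f' f' r f r'

  after f': (1 4 5 6 3)
  after f': (1 5 3 4 6)
  after r: (1 5 6)(2 4)
  after f: (1 4 2)(3 6)
  after r': (1 2)(4 6)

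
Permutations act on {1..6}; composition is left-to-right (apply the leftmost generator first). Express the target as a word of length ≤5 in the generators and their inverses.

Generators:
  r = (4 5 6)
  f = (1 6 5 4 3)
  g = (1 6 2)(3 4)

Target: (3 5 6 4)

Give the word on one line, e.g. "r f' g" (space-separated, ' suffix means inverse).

  after g': (1 2 6)(3 4)
  after g': (1 6 2)
  after g': (3 4)
  after r': (3 6 5 4)
  after r': (3 5 6 4)

g' g' g' r' r'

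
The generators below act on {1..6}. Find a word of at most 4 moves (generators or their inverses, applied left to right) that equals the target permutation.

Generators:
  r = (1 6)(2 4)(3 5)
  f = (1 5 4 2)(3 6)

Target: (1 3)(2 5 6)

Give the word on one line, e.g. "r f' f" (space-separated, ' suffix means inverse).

r' f'

  after r': (1 6)(2 4)(3 5)
  after f': (1 3)(2 5 6)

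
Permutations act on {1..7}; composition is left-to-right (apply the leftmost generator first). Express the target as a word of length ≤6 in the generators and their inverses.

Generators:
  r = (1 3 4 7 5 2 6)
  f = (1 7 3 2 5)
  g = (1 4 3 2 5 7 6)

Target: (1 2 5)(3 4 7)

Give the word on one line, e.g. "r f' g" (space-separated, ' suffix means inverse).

g' r f g' f'

  after g': (1 6 7 5 2 3 4)
  after r: (2 4 3 7)(5 6)
  after f: (1 7 5 6)(2 4)
  after g': (1 5 7 2)(3 4)
  after f': (1 2 5)(3 4 7)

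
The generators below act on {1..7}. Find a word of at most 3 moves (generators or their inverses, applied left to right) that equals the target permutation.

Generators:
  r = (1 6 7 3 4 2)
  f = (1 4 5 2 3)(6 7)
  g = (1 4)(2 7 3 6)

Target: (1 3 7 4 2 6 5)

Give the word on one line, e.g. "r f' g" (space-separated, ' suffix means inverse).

  after g': (1 4)(2 6 3 7)
  after f': (2 7 5 4 3 6)
  after f': (1 3 7 4 2 6 5)

g' f' f'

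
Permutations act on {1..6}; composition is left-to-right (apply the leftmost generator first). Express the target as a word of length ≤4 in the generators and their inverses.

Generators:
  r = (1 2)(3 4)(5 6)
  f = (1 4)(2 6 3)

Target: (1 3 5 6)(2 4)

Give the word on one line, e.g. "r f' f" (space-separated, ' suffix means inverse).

f' r

  after f': (1 4)(2 3 6)
  after r: (1 3 5 6)(2 4)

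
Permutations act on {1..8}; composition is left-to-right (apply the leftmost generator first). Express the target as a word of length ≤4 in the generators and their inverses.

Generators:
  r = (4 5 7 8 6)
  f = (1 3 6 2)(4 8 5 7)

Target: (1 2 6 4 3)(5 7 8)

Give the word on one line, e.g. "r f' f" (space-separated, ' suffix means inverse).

r' f'

  after r': (4 6 8 7 5)
  after f': (1 2 6 4 3)(5 7 8)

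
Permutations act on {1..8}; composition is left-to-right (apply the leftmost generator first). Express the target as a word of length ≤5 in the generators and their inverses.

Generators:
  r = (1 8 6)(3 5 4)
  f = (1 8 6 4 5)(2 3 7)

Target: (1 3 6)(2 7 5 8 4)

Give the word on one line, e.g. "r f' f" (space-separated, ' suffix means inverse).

r f f r

  after r: (1 8 6)(3 5 4)
  after f: (1 6 8 4 7 2 3)
  after f: (1 4 2 7 3 8 5)
  after r: (1 3 6)(2 7 5 8 4)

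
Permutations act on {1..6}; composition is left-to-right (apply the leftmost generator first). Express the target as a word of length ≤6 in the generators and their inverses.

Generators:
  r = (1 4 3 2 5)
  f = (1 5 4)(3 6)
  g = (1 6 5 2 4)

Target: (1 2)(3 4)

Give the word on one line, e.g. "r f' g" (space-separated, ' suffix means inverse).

  after r': (1 5 2 3 4)
  after f': (2 6 3 5)
  after g': (1 4 2)(3 6)
  after f': (1 5)(2 4)
  after r': (1 2)(3 4)

r' f' g' f' r'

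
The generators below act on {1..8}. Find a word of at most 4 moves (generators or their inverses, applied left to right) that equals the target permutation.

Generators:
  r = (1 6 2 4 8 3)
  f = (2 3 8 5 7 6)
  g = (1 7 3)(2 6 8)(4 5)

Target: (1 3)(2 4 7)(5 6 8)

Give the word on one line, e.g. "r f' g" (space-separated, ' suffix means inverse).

r f f

  after r: (1 6 2 4 8 3)
  after f: (1 2 4 5 7 6 3)
  after f: (1 3)(2 4 7)(5 6 8)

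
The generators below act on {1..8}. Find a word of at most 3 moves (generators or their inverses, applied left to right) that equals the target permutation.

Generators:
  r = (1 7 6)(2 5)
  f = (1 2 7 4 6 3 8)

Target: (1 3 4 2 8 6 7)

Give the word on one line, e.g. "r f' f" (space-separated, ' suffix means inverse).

f' f'

  after f': (1 8 3 6 4 7 2)
  after f': (1 3 4 2 8 6 7)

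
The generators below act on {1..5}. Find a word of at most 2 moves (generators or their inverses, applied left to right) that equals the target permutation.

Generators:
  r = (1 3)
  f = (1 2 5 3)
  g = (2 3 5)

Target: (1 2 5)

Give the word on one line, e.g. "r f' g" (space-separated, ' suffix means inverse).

  after f: (1 2 5 3)
  after r': (1 2 5)

f r'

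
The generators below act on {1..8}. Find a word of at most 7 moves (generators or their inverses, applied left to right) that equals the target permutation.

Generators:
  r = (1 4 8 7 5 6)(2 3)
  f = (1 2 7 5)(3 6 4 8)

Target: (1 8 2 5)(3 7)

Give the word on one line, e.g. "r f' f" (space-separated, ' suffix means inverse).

  after r': (1 6 5 7 8 4)(2 3)
  after f': (1 3)(2 8 6 7 4 5)
  after r': (1 2 4 7)(3 6 8 5)
  after r': (1 3 5 2)(4 8 7 6)
  after f': (1 8 2 5)(3 7)

r' f' r' r' f'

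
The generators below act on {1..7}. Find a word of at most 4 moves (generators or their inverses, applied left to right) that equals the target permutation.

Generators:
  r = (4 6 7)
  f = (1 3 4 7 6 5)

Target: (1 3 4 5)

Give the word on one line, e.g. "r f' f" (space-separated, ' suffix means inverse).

  after r: (4 6 7)
  after f: (1 3 4 5)

r f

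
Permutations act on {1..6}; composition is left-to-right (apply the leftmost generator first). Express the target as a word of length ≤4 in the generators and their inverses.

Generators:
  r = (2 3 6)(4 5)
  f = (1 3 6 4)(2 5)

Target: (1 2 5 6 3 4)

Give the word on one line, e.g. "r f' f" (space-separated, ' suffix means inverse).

  after r: (2 3 6)(4 5)
  after r: (2 6 3)
  after f: (1 3 5 2 4)
  after r': (1 2 5 6 3 4)

r r f r'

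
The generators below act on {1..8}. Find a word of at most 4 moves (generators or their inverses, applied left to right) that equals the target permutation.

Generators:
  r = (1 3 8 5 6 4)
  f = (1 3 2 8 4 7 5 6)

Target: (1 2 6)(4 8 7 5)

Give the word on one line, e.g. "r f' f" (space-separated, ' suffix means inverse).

  after f: (1 3 2 8 4 7 5 6)
  after f: (1 2 4 5)(3 8 7 6)
  after r': (1 2 6)(4 8 7 5)

f f r'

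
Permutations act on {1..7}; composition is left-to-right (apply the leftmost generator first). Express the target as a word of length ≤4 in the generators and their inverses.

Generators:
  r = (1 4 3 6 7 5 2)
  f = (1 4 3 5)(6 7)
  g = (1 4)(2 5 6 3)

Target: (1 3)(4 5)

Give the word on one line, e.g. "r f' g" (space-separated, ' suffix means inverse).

  after f: (1 4 3 5)(6 7)
  after f: (1 3)(4 5)

f f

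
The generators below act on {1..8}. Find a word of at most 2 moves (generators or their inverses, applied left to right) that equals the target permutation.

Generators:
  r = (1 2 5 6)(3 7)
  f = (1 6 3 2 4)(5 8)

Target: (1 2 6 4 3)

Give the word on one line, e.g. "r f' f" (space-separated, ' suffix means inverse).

f' f'

  after f': (1 4 2 3 6)(5 8)
  after f': (1 2 6 4 3)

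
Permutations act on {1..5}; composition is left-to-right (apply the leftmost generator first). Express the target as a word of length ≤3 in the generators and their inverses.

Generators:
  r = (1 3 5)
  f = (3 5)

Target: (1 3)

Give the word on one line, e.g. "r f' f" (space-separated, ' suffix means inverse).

  after f: (3 5)
  after r: (1 3)

f r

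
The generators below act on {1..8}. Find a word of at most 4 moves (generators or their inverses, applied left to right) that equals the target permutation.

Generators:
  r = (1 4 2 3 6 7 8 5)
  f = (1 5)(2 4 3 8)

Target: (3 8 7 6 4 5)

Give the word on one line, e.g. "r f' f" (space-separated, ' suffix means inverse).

  after r': (1 5 8 7 6 3 2 4)
  after f': (3 8 7 6 4 5)

r' f'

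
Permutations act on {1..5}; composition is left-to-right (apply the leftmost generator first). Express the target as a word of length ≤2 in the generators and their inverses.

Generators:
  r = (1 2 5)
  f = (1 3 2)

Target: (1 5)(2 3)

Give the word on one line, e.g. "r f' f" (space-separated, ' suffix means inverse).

  after f': (1 2 3)
  after r: (1 5)(2 3)

f' r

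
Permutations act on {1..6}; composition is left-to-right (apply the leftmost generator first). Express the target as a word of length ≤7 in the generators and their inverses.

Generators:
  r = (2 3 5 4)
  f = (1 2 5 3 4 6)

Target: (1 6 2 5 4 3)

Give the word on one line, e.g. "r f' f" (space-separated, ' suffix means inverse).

  after r: (2 3 5 4)
  after r: (2 5)(3 4)
  after f: (1 2 3 6)
  after r': (1 4 5 3 6)
  after f: (1 6 2 5 4 3)

r r f r' f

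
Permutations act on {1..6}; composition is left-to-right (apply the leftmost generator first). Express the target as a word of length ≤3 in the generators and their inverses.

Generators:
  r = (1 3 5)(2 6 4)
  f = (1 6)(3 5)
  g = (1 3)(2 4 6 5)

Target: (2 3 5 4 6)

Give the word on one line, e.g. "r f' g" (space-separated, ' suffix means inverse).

r f r

  after r: (1 3 5)(2 6 4)
  after f: (1 5 6 4 2)
  after r: (2 3 5 4 6)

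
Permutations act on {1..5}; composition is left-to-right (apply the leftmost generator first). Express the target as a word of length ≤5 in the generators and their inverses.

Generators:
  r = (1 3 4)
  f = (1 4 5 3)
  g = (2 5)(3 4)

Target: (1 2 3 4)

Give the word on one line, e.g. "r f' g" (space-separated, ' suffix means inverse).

  after g: (2 5)(3 4)
  after r: (1 3)(2 5)
  after f': (1 5 2 4)
  after g: (1 2 3 4)

g r f' g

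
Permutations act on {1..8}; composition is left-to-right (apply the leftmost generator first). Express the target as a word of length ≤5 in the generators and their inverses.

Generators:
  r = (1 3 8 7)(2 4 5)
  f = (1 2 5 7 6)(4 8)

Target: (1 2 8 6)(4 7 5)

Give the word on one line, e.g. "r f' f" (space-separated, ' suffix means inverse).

  after f: (1 2 5 7 6)(4 8)
  after r: (1 4 7 6 3 8 5)
  after f: (1 8 7)(2 5)(3 4 6)
  after f: (1 4)(2 7)(3 8 6)
  after r': (1 2 8 6)(4 7 5)

f r f f r'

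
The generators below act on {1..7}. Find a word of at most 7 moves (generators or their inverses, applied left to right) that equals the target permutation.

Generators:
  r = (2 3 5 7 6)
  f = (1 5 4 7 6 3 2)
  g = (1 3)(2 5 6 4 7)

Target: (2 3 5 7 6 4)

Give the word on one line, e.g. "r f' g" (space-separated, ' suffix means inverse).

  after g: (1 3)(2 5 6 4 7)
  after g: (2 6 7 5 4)
  after f': (1 2 7)(3 6 4)
  after g: (1 5 6 7 3 4)
  after f': (2 3 5 7 6 4)

g g f' g f'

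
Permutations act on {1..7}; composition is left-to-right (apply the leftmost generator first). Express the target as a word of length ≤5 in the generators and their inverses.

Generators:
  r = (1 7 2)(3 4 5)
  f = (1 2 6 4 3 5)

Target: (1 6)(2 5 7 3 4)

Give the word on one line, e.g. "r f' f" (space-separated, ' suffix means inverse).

r' f' f' r' f'

  after r': (1 2 7)(3 5 4)
  after f': (2 7 5 6)
  after f': (1 5 2 7 3 4 6)
  after r': (1 4 6 2)(5 7)
  after f': (1 6)(2 5 7 3 4)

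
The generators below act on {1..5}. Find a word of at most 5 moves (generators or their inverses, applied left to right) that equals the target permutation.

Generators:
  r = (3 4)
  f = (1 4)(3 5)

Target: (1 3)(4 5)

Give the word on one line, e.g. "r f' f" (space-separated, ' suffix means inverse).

r' f' r

  after r': (3 4)
  after f': (1 4 5 3)
  after r: (1 3)(4 5)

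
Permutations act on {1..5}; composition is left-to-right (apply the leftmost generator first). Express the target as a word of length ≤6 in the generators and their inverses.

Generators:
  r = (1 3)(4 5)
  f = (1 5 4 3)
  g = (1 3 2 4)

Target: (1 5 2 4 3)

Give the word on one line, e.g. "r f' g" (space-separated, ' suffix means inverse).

g' r' g' r r

  after g': (1 4 2 3)
  after r': (1 5 4 2)
  after g': (1 5 2 4 3)
  after r: (1 4)(2 5)
  after r: (1 5 2 4 3)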